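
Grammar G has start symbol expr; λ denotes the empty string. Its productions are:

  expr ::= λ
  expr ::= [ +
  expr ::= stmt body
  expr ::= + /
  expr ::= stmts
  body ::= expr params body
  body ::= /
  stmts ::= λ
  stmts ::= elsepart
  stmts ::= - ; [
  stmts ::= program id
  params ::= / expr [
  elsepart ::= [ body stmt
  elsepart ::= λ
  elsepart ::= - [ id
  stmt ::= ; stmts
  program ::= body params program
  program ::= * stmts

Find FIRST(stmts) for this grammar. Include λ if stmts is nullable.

stmts ::= λ contributes λ.
From stmts ::= elsepart: add FIRST(elsepart) = { -, [, λ } (including λ since elsepart is nullable).
stmts ::= - ; [ contributes {-}.
From stmts ::= program id: add FIRST(program) = { *, +, -, /, ;, [ }.
Union: FIRST(stmts) = { *, +, -, /, ;, [, λ }.

{ *, +, -, /, ;, [, λ }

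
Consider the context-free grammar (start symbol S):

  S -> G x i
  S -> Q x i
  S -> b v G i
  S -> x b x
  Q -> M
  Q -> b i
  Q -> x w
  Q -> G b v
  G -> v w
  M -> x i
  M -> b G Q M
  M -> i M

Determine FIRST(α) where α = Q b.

Add FIRST(Q) = { b, i, v, x }; Q is not nullable, stop.

{ b, i, v, x }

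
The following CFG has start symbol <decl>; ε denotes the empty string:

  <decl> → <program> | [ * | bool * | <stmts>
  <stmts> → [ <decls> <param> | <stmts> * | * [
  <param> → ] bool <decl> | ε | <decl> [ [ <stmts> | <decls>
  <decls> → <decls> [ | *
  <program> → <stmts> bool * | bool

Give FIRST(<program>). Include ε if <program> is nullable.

From <program> → <stmts> bool *: add FIRST(<stmts>) = { *, [ }.
<program> → bool contributes {bool}.
Union: FIRST(<program>) = { *, [, bool }.

{ *, [, bool }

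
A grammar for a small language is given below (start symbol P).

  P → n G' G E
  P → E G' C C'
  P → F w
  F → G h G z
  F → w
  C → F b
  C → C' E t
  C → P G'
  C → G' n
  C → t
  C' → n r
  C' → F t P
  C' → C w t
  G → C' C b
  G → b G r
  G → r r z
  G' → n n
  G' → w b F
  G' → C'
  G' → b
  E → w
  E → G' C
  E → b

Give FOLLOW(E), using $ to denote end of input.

In P → n G' G E: E is at the end, add FOLLOW(P) = { $, b, n, r, t, w }.
In P → E G' C C': add FIRST(G' C C') = { b, n, r, t, w }.
In C → C' E t: add FIRST(t) = { t }.
Union: FOLLOW(E) = { $, b, n, r, t, w }.

{ $, b, n, r, t, w }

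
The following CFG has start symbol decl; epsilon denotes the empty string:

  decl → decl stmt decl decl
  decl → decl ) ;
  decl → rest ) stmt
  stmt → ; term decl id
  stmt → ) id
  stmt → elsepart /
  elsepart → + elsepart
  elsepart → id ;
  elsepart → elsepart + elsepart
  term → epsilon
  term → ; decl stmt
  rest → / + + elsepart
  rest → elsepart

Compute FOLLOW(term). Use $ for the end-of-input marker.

{ +, /, id }

In stmt → ; term decl id: add FIRST(decl id) = { +, /, id }.
Union: FOLLOW(term) = { +, /, id }.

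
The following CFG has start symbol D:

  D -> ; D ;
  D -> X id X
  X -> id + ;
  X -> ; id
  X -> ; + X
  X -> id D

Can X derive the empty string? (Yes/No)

No

No nonterminal in this grammar is nullable.
No production of X has an RHS whose symbols are all nullable, so X is not nullable.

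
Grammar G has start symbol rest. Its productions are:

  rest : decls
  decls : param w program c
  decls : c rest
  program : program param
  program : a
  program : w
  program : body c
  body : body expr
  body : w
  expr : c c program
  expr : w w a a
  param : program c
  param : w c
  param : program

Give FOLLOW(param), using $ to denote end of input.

In decls : param w program c: add FIRST(w program c) = { w }.
In program : program param: param is at the end, add FOLLOW(program) = { a, c, w }.
Union: FOLLOW(param) = { a, c, w }.

{ a, c, w }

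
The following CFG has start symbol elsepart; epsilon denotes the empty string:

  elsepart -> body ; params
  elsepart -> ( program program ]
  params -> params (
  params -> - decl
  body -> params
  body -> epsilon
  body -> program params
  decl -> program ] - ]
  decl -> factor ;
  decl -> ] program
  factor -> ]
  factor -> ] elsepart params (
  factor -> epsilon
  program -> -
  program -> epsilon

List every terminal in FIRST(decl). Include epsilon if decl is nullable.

From decl -> program ] - ]: program nullable, take FIRST(program) ∪ {]} = { -, ] }.
From decl -> factor ;: factor nullable, take FIRST(factor) ∪ {;} = { ;, ] }.
decl -> ] program contributes {]}.
Union: FIRST(decl) = { -, ;, ] }.

{ -, ;, ] }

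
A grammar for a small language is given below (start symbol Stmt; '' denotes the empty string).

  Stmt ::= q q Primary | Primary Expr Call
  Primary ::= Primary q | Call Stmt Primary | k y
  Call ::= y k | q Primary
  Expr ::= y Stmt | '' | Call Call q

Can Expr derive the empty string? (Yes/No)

Yes

Expr has an ''-production, so Expr ⇒ ''.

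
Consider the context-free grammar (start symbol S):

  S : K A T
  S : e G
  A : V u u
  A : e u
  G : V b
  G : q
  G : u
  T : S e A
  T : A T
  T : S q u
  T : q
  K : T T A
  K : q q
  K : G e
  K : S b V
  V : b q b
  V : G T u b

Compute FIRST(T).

From T : S e A: add FIRST(S) = { b, e, q, u }.
From T : A T: add FIRST(A) = { b, e, q, u }.
From T : S q u: add FIRST(S) = { b, e, q, u }.
T : q contributes {q}.
Union: FIRST(T) = { b, e, q, u }.

{ b, e, q, u }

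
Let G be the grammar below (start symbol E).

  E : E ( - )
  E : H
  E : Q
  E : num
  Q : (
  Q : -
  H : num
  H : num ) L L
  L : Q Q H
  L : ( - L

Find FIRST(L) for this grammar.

From L : Q Q H: add FIRST(Q) = { (, - }.
L : ( - L contributes {(}.
Union: FIRST(L) = { (, - }.

{ (, - }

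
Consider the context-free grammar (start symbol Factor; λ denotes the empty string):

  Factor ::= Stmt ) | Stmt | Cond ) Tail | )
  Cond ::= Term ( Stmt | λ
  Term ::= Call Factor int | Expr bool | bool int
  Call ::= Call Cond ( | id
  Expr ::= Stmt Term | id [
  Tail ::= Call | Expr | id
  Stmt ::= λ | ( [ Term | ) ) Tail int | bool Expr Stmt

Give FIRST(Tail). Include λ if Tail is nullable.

{ (, ), bool, id }

From Tail ::= Call: add FIRST(Call) = { id }.
From Tail ::= Expr: add FIRST(Expr) = { (, ), bool, id }.
Tail ::= id contributes {id}.
Union: FIRST(Tail) = { (, ), bool, id }.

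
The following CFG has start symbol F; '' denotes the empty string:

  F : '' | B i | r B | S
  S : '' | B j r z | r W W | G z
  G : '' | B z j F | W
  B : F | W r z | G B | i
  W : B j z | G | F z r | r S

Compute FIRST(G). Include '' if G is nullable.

G : '' contributes ''.
From G : B z j F: B nullable, take FIRST(B) ∪ {z} = { i, j, r, z }.
From G : W: add FIRST(W) = { i, j, r, z, '' } (including '' since W is nullable).
Union: FIRST(G) = { i, j, r, z, '' }.

{ i, j, r, z, '' }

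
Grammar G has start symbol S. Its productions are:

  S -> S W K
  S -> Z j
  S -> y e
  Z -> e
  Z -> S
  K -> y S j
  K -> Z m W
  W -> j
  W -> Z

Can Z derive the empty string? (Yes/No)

No nonterminal in this grammar is nullable.
No production of Z has an RHS whose symbols are all nullable, so Z is not nullable.

No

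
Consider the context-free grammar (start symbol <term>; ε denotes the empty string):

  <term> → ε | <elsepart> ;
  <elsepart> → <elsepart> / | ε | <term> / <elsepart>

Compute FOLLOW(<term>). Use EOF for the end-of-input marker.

{ EOF, / }

<term> is the start symbol, so EOF ∈ FOLLOW(<term>).
In <elsepart> → <term> / <elsepart>: add FIRST(/ <elsepart>) = { / }.
Union: FOLLOW(<term>) = { EOF, / }.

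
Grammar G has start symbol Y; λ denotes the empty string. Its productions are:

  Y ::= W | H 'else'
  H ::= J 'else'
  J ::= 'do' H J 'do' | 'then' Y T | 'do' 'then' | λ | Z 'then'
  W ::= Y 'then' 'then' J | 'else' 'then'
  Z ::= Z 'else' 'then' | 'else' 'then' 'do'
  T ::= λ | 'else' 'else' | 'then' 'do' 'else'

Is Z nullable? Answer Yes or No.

No

Nullable nonterminals: J, T.
No production of Z has an RHS whose symbols are all nullable, so Z is not nullable.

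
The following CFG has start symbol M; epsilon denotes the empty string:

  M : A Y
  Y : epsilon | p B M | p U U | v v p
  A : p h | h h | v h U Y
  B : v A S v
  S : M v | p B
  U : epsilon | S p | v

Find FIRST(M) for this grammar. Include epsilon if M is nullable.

From M : A Y: add FIRST(A) = { h, p, v }.
Union: FIRST(M) = { h, p, v }.

{ h, p, v }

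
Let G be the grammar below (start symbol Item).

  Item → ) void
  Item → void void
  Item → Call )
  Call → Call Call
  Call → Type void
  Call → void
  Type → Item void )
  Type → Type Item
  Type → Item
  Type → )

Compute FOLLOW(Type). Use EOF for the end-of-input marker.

In Call → Type void: add FIRST(void) = { void }.
In Type → Type Item: add FIRST(Item) = { ), void }.
Union: FOLLOW(Type) = { ), void }.

{ ), void }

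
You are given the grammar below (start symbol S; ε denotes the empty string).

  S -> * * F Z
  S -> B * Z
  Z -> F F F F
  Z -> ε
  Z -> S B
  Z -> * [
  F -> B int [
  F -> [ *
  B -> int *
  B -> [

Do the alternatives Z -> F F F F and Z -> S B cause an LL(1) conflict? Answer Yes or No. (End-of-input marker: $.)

Yes

FIRST(F F F F) = { [, int } and FIRST(S B) = { *, [, int }.
Both contain [, so the two alternatives are not disjoint — LL(1) conflict.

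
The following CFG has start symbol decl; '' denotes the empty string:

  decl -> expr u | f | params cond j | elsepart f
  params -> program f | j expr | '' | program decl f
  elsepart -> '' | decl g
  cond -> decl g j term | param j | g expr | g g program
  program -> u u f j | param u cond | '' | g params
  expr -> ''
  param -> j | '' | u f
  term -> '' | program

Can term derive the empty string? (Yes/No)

Yes

term has an ''-production, so term ⇒ ''.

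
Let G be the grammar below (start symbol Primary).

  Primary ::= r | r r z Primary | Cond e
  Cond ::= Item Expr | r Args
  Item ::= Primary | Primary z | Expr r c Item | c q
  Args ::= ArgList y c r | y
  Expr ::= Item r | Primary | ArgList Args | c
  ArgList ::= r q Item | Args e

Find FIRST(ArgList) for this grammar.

{ r, y }

ArgList ::= r q Item contributes {r}.
From ArgList ::= Args e: add FIRST(Args) = { r, y }.
Union: FIRST(ArgList) = { r, y }.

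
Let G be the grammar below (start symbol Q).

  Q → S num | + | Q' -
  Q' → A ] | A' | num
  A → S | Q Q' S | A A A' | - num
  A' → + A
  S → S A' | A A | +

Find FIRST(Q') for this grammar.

{ +, -, num }

From Q' → A ]: add FIRST(A) = { +, -, num }.
From Q' → A': add FIRST(A') = { + }.
Q' → num contributes {num}.
Union: FIRST(Q') = { +, -, num }.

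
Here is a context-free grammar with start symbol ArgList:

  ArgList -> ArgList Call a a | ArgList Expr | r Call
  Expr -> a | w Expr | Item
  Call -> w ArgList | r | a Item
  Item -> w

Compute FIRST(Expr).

Expr -> a contributes {a}.
Expr -> w Expr contributes {w}.
From Expr -> Item: add FIRST(Item) = { w }.
Union: FIRST(Expr) = { a, w }.

{ a, w }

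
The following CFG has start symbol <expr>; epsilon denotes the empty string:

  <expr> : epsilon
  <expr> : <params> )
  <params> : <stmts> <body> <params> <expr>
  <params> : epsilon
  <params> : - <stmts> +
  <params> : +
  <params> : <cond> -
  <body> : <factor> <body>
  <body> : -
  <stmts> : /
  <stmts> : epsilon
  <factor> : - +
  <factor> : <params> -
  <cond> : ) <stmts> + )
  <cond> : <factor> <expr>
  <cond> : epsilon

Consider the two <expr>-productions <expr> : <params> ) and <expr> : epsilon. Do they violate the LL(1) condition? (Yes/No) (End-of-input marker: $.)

FIRST(<params> )) = { ), +, -, / } and FIRST(epsilon) = { epsilon }.
The second alternative is nullable and FOLLOW(<expr>) = { $, ), +, -, / } shares ) with FIRST of the first — conflict.

Yes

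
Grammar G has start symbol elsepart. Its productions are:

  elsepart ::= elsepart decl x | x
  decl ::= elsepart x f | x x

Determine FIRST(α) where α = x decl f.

{ x }

x is a terminal; add {x} and stop.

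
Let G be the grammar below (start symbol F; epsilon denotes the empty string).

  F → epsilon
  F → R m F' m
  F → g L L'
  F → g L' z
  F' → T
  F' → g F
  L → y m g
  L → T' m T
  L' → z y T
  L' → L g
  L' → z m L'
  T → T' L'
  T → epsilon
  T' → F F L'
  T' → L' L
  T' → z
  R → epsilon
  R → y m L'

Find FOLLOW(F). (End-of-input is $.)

{ $, g, m, y, z }

F is the start symbol, so $ ∈ FOLLOW(F).
In F' → g F: F is at the end, add FOLLOW(F') = { m }.
In T' → F F L': add FIRST(F L') = { g, m, y, z }.
In T' → F F L': add FIRST(L') = { g, m, y, z }.
Union: FOLLOW(F) = { $, g, m, y, z }.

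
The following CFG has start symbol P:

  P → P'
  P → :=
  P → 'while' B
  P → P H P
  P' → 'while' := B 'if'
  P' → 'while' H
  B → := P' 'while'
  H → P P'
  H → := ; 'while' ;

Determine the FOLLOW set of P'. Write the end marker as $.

In P → P': P' is at the end, add FOLLOW(P) = { $, 'while', := }.
In B → := P' 'while': add FIRST('while') = { 'while' }.
In H → P P': P' is at the end, add FOLLOW(H) = { $, 'while', := }.
Union: FOLLOW(P') = { $, 'while', := }.

{ $, 'while', := }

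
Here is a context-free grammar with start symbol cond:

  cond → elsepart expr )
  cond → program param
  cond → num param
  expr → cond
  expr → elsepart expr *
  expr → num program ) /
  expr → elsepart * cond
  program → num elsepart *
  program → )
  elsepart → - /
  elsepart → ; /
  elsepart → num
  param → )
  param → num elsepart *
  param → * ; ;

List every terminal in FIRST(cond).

{ ), -, ;, num }

From cond → elsepart expr ): add FIRST(elsepart) = { -, ;, num }.
From cond → program param: add FIRST(program) = { ), num }.
cond → num param contributes {num}.
Union: FIRST(cond) = { ), -, ;, num }.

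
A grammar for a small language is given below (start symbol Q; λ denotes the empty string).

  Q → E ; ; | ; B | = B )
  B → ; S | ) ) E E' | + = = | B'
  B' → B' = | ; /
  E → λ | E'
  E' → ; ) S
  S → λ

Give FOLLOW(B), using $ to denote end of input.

In Q → ; B: B is at the end, add FOLLOW(Q) = { $ }.
In Q → = B ): add FIRST()) = { ) }.
Union: FOLLOW(B) = { $, ) }.

{ $, ) }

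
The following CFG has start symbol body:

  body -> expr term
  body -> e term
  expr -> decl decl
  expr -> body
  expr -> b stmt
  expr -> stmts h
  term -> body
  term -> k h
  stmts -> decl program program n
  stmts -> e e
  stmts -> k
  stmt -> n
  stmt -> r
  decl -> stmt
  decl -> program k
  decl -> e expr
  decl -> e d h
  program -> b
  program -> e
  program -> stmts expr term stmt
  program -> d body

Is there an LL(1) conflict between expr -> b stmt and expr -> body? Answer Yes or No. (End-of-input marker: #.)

FIRST(b stmt) = { b } and FIRST(body) = { b, d, e, k, n, r }.
Both contain b, so the two alternatives are not disjoint — LL(1) conflict.

Yes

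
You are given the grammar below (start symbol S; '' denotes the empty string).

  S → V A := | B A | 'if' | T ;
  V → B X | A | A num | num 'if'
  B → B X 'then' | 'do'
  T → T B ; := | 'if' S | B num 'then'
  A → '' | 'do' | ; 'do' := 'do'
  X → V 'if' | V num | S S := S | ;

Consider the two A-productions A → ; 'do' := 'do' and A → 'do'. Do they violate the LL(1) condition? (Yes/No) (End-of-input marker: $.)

FIRST(; 'do' := 'do') = { ; } and FIRST('do') = { 'do' }.
The FIRST sets are disjoint and neither alternative is nullable — no conflict.

No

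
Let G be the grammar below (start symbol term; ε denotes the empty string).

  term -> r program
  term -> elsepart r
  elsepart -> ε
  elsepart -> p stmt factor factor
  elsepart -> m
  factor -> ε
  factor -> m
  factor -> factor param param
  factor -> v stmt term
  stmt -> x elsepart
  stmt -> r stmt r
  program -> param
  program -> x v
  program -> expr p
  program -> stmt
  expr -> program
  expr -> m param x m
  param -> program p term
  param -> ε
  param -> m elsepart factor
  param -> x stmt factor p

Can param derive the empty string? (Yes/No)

Yes

param has an ε-production, so param ⇒ ε.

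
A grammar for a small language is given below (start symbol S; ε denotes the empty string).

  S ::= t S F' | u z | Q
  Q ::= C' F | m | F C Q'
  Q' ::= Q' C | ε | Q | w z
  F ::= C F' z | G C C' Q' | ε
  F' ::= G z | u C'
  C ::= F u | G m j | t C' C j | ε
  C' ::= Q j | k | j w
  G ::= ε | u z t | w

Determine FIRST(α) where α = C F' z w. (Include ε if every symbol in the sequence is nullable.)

Add FIRST(C)\{ε} = { j, k, m, t, u, w, z }; C is nullable, continue.
Add FIRST(F') = { u, w, z }; F' is not nullable, stop.

{ j, k, m, t, u, w, z }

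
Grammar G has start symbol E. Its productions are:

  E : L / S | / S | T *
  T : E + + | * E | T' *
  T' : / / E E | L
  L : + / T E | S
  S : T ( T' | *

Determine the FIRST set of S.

From S : T ( T': add FIRST(T) = { *, +, / }.
S : * contributes {*}.
Union: FIRST(S) = { *, +, / }.

{ *, +, / }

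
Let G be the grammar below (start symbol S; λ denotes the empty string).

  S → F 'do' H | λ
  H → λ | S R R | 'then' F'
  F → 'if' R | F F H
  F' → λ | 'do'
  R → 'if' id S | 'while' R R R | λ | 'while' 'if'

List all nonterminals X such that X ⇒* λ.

{ F', H, R, S }

Directly nullable (have an λ-production): S, H, F', R.
No other nonterminal has a production whose RHS symbols are all nullable.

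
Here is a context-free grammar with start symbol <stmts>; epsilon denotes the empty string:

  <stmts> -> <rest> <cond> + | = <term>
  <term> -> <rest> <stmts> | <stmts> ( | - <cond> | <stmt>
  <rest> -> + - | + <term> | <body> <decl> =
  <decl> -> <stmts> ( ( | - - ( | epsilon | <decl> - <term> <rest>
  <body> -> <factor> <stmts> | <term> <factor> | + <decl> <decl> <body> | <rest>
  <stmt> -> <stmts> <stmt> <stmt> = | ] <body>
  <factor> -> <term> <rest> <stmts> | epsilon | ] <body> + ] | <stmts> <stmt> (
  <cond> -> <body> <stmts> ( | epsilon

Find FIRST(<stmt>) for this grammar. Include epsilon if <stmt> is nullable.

From <stmt> -> <stmts> <stmt> <stmt> =: add FIRST(<stmts>) = { +, -, =, ] }.
<stmt> -> ] <body> contributes {]}.
Union: FIRST(<stmt>) = { +, -, =, ] }.

{ +, -, =, ] }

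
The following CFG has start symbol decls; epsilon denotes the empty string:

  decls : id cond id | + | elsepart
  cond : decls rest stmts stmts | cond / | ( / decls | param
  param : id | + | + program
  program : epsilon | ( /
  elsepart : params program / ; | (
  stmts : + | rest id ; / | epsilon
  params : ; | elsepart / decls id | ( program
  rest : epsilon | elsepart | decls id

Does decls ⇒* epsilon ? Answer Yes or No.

No

Nullable nonterminals: program, rest, stmts.
No production of decls has an RHS whose symbols are all nullable, so decls is not nullable.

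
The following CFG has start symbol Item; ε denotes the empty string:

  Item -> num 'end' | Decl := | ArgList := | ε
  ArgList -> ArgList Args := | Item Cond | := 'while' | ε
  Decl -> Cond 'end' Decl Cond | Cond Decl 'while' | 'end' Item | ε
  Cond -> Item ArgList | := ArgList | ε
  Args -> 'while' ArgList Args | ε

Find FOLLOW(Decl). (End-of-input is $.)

{ 'end', 'while', :=, num }

In Item -> Decl :=: add FIRST(:=) = { := }.
In Decl -> Cond 'end' Decl Cond: add FIRST(Cond)\{ε} = { 'end', 'while', :=, num }.
  Since Cond is nullable, also add FOLLOW(Decl) = { 'end', 'while', :=, num }.
In Decl -> Cond Decl 'while': add FIRST('while') = { 'while' }.
Union: FOLLOW(Decl) = { 'end', 'while', :=, num }.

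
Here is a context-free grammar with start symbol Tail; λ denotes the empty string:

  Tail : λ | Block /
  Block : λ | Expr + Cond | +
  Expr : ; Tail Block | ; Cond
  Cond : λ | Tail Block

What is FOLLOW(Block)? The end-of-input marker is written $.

{ +, / }

In Tail : Block /: add FIRST(/) = { / }.
In Expr : ; Tail Block: Block is at the end, add FOLLOW(Expr) = { + }.
In Cond : Tail Block: Block is at the end, add FOLLOW(Cond) = { +, / }.
Union: FOLLOW(Block) = { +, / }.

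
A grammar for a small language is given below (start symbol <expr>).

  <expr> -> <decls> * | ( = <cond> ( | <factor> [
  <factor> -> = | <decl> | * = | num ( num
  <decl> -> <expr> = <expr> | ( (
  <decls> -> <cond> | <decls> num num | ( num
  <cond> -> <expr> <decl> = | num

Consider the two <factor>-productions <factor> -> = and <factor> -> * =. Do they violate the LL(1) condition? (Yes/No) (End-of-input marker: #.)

FIRST(=) = { = } and FIRST(* =) = { * }.
The FIRST sets are disjoint and neither alternative is nullable — no conflict.

No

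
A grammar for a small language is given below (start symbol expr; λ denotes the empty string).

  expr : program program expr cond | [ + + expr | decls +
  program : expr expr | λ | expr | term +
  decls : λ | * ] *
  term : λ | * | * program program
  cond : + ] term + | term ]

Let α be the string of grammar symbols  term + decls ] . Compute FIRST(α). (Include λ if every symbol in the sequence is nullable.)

Add FIRST(term)\{λ} = { * }; term is nullable, continue.
+ is a terminal; add {+} and stop.

{ *, + }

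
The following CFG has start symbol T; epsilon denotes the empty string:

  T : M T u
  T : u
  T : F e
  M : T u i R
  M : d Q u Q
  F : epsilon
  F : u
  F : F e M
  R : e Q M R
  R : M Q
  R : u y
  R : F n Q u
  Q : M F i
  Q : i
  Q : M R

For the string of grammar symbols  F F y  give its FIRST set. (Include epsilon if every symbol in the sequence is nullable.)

Add FIRST(F)\{epsilon} = { e, u }; F is nullable, continue.
Add FIRST(F)\{epsilon} = { e, u }; F is nullable, continue.
y is a terminal; add {y} and stop.

{ e, u, y }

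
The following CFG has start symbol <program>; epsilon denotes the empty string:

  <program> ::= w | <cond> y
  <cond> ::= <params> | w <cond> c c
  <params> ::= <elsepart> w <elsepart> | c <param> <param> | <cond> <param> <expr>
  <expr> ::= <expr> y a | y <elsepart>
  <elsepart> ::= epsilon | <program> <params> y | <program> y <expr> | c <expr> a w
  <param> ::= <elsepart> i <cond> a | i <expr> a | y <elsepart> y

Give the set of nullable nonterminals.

{ <elsepart> }

Directly nullable (have an epsilon-production): <elsepart>.
No other nonterminal has a production whose RHS symbols are all nullable.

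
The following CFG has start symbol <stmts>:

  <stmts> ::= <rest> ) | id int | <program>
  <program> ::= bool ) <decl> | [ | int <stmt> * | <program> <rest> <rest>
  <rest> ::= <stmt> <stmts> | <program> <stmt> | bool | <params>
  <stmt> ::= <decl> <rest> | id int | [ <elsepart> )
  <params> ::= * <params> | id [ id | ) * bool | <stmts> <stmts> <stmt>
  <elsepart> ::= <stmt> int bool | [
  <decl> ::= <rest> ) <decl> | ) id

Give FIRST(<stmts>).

From <stmts> ::= <rest> ): add FIRST(<rest>) = { ), *, [, bool, id, int }.
<stmts> ::= id int contributes {id}.
From <stmts> ::= <program>: add FIRST(<program>) = { [, bool, int }.
Union: FIRST(<stmts>) = { ), *, [, bool, id, int }.

{ ), *, [, bool, id, int }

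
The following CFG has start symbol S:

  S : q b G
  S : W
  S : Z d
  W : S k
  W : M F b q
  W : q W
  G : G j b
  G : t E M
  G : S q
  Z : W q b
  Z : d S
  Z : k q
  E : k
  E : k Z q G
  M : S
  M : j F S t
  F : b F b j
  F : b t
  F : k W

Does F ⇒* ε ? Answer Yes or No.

No nonterminal in this grammar is nullable.
No production of F has an RHS whose symbols are all nullable, so F is not nullable.

No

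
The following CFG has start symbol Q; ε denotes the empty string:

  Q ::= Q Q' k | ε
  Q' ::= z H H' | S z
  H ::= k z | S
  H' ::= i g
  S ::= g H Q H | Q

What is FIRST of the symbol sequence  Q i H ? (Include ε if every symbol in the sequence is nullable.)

Add FIRST(Q)\{ε} = { g, z }; Q is nullable, continue.
i is a terminal; add {i} and stop.

{ g, i, z }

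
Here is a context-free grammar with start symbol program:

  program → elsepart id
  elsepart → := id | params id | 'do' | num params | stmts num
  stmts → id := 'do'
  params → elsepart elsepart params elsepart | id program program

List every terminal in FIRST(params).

{ 'do', :=, id, num }

From params → elsepart elsepart params elsepart: add FIRST(elsepart) = { 'do', :=, id, num }.
params → id program program contributes {id}.
Union: FIRST(params) = { 'do', :=, id, num }.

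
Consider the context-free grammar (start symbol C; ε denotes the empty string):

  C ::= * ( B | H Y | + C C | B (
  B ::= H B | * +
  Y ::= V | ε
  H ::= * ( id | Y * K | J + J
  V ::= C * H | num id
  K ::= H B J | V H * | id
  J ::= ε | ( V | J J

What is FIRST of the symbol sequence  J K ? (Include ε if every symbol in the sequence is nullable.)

Add FIRST(J)\{ε} = { ( }; J is nullable, continue.
Add FIRST(K) = { (, *, +, id, num }; K is not nullable, stop.

{ (, *, +, id, num }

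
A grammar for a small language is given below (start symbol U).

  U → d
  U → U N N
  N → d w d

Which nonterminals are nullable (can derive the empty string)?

No nonterminal has an empty production or an RHS whose symbols are all nullable.

{ } (none)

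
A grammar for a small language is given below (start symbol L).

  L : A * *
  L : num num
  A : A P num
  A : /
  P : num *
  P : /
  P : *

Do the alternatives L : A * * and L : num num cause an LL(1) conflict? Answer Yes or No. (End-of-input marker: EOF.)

No

FIRST(A * *) = { / } and FIRST(num num) = { num }.
The FIRST sets are disjoint and neither alternative is nullable — no conflict.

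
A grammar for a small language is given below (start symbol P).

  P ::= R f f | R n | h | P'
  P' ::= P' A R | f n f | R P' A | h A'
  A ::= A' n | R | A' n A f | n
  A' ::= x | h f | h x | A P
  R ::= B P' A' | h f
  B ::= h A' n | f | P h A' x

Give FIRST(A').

A' ::= x contributes {x}.
A' ::= h f contributes {h}.
A' ::= h x contributes {h}.
From A' ::= A P: add FIRST(A) = { f, h, n, x }.
Union: FIRST(A') = { f, h, n, x }.

{ f, h, n, x }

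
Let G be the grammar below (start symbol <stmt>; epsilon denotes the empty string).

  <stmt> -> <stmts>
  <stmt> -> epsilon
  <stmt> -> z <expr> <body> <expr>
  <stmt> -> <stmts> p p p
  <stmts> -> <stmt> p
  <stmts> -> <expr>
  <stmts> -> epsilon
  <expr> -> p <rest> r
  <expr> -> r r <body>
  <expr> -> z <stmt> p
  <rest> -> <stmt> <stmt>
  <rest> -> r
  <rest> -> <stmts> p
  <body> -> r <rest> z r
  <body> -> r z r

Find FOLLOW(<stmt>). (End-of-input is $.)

{ $, p, r, z }

<stmt> is the start symbol, so $ ∈ FOLLOW(<stmt>).
In <stmts> -> <stmt> p: add FIRST(p) = { p }.
In <expr> -> z <stmt> p: add FIRST(p) = { p }.
In <rest> -> <stmt> <stmt>: add FIRST(<stmt>)\{epsilon} = { p, r, z }.
  Since <stmt> is nullable, also add FOLLOW(<rest>) = { r, z }.
In <rest> -> <stmt> <stmt>: <stmt> is at the end, add FOLLOW(<rest>) = { r, z }.
Union: FOLLOW(<stmt>) = { $, p, r, z }.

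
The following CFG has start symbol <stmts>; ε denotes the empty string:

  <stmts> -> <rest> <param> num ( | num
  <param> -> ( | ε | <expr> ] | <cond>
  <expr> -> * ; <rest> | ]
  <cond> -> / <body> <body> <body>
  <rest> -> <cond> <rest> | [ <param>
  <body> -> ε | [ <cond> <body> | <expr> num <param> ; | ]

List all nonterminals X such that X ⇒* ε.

Directly nullable (have an ε-production): <param>, <body>.
No other nonterminal has a production whose RHS symbols are all nullable.

{ <body>, <param> }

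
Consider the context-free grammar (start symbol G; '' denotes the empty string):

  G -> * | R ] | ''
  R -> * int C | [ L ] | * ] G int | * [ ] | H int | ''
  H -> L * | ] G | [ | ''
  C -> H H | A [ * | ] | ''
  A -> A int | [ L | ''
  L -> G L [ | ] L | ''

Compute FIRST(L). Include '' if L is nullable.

From L -> G L [: G, L nullable, take FIRST(G) ∪ FIRST(L) ∪ {[} = { *, [, ], int }.
L -> ] L contributes {]}.
L -> '' contributes ''.
Union: FIRST(L) = { *, [, ], int, '' }.

{ *, [, ], int, '' }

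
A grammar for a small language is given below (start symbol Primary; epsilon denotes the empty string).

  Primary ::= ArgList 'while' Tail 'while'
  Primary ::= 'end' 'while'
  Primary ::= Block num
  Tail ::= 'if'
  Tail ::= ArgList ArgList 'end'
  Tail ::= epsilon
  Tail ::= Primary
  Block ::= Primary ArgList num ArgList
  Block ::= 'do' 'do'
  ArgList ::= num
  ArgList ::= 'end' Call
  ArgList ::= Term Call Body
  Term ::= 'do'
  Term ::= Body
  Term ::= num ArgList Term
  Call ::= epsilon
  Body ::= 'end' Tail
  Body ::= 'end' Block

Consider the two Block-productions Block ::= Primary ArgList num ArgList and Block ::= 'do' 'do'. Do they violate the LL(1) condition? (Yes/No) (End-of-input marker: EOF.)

FIRST(Primary ArgList num ArgList) = { 'do', 'end', num } and FIRST('do' 'do') = { 'do' }.
Both contain 'do', so the two alternatives are not disjoint — LL(1) conflict.

Yes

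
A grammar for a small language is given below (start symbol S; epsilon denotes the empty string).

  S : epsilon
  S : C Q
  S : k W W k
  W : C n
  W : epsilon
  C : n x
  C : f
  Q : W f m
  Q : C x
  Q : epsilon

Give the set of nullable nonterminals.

{ Q, S, W }

Directly nullable (have an epsilon-production): S, W, Q.
No other nonterminal has a production whose RHS symbols are all nullable.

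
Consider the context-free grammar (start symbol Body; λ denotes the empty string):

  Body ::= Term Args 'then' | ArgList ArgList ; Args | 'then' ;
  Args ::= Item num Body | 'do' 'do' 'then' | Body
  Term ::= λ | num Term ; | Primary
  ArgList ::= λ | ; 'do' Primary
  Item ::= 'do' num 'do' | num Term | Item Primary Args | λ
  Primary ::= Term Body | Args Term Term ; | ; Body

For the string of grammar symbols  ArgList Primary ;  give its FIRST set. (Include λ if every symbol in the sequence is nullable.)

{ 'do', 'then', ;, num }

Add FIRST(ArgList)\{λ} = { ; }; ArgList is nullable, continue.
Add FIRST(Primary) = { 'do', 'then', ;, num }; Primary is not nullable, stop.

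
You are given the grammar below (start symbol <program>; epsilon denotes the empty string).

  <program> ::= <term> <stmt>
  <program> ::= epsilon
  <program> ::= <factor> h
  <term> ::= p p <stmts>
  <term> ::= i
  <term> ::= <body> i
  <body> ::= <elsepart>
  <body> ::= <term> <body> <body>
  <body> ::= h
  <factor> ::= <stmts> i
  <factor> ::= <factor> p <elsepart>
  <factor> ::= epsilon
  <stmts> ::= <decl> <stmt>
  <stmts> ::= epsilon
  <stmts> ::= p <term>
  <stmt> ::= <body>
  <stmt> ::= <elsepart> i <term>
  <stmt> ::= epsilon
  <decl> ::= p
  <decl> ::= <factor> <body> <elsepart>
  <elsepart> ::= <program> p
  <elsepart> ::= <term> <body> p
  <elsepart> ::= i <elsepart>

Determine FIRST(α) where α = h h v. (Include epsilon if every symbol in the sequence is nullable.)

{ h }

h is a terminal; add {h} and stop.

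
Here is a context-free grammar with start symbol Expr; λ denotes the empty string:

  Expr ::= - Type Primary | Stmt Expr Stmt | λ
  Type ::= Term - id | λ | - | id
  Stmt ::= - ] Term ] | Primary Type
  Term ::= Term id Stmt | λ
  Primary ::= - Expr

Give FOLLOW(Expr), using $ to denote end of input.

{ $, -, ], id }

Expr is the start symbol, so $ ∈ FOLLOW(Expr).
In Expr ::= Stmt Expr Stmt: add FIRST(Stmt) = { - }.
In Primary ::= - Expr: Expr is at the end, add FOLLOW(Primary) = { $, -, ], id }.
Union: FOLLOW(Expr) = { $, -, ], id }.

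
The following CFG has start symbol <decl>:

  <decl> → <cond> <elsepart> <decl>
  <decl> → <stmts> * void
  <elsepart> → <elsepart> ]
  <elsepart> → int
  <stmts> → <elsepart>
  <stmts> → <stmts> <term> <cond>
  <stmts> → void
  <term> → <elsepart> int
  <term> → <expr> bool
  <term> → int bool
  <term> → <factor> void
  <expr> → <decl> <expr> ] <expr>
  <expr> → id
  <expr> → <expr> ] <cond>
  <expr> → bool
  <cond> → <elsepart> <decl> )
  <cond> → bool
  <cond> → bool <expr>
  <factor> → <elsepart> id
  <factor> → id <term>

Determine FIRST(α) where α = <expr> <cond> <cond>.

{ bool, id, int, void }

Add FIRST(<expr>) = { bool, id, int, void }; <expr> is not nullable, stop.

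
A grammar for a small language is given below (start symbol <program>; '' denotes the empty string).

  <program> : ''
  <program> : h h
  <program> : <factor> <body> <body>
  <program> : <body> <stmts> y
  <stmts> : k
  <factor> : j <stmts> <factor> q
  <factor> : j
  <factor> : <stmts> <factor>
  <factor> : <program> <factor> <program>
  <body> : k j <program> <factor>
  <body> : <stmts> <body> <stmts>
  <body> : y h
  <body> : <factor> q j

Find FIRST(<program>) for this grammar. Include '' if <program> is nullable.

<program> : '' contributes ''.
<program> : h h contributes {h}.
From <program> : <factor> <body> <body>: add FIRST(<factor>) = { h, j, k, y }.
From <program> : <body> <stmts> y: add FIRST(<body>) = { h, j, k, y }.
Union: FIRST(<program>) = { h, j, k, y, '' }.

{ h, j, k, y, '' }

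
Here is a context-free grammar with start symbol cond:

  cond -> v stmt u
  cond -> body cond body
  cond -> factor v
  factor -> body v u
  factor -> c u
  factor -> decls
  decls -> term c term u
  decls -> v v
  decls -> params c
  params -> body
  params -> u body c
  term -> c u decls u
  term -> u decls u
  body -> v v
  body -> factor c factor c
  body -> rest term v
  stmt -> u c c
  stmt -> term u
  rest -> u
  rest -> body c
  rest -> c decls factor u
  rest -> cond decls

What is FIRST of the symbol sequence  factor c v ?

Add FIRST(factor) = { c, u, v }; factor is not nullable, stop.

{ c, u, v }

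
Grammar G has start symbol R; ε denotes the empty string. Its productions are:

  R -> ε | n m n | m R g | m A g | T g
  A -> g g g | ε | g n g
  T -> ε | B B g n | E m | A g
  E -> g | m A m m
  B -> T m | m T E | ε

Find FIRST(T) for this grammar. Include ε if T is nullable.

T -> ε contributes ε.
From T -> B B g n: B, B nullable, take FIRST(B) ∪ FIRST(B) ∪ {g} = { g, m }.
From T -> E m: add FIRST(E) = { g, m }.
From T -> A g: A nullable, take FIRST(A) ∪ {g} = { g }.
Union: FIRST(T) = { g, m, ε }.

{ g, m, ε }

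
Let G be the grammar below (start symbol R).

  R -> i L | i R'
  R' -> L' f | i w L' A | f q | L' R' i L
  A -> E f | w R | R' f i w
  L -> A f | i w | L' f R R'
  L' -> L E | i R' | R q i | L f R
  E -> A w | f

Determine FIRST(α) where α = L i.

Add FIRST(L) = { f, i, w }; L is not nullable, stop.

{ f, i, w }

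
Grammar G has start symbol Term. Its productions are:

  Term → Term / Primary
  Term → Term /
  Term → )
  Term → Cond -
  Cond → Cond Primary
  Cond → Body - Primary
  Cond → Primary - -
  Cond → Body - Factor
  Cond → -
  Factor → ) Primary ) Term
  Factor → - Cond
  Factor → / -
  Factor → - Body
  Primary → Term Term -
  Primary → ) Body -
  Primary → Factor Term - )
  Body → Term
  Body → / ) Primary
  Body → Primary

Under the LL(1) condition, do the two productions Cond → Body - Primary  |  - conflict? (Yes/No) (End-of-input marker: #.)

FIRST(Body - Primary) = { ), -, / } and FIRST(-) = { - }.
Both contain -, so the two alternatives are not disjoint — LL(1) conflict.

Yes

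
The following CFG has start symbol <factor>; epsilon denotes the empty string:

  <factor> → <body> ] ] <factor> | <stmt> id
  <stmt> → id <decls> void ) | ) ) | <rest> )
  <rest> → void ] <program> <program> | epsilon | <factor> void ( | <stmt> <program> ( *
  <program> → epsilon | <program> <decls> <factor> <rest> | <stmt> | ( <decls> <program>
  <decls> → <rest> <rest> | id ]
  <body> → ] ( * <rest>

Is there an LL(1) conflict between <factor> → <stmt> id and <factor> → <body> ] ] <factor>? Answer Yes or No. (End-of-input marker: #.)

Yes

FIRST(<stmt> id) = { ), ], id, void } and FIRST(<body> ] ] <factor>) = { ] }.
Both contain ], so the two alternatives are not disjoint — LL(1) conflict.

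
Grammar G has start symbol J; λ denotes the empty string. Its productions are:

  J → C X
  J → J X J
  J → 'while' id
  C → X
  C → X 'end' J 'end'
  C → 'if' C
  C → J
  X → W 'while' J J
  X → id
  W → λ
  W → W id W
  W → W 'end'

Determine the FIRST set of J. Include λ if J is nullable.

From J → C X: add FIRST(C) = { 'end', 'if', 'while', id }.
From J → J X J: add FIRST(J) = { 'end', 'if', 'while', id }.
J → 'while' id contributes {'while'}.
Union: FIRST(J) = { 'end', 'if', 'while', id }.

{ 'end', 'if', 'while', id }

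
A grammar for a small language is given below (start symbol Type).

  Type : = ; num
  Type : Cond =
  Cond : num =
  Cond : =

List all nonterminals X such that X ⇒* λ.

{ } (none)

No nonterminal has an empty production or an RHS whose symbols are all nullable.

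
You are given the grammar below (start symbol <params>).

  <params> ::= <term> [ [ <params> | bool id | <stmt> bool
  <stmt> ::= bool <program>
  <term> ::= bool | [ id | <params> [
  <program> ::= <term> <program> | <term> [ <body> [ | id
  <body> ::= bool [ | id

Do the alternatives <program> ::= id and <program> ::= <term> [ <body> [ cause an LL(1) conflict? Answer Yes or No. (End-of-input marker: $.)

FIRST(id) = { id } and FIRST(<term> [ <body> [) = { [, bool }.
The FIRST sets are disjoint and neither alternative is nullable — no conflict.

No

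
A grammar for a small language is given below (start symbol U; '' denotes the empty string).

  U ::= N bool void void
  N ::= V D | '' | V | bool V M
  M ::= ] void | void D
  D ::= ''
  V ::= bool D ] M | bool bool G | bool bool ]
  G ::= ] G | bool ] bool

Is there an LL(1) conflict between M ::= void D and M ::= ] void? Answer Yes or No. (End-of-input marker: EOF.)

No

FIRST(void D) = { void } and FIRST(] void) = { ] }.
The FIRST sets are disjoint and neither alternative is nullable — no conflict.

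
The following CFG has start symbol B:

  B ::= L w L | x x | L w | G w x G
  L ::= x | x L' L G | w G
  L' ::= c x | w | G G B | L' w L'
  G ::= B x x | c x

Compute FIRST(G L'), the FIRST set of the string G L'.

Add FIRST(G) = { c, w, x }; G is not nullable, stop.

{ c, w, x }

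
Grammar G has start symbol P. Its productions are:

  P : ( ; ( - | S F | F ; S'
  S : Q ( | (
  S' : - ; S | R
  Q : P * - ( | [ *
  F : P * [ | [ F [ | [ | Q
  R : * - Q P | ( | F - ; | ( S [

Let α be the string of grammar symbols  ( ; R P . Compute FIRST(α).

( is a terminal; add {(} and stop.

{ ( }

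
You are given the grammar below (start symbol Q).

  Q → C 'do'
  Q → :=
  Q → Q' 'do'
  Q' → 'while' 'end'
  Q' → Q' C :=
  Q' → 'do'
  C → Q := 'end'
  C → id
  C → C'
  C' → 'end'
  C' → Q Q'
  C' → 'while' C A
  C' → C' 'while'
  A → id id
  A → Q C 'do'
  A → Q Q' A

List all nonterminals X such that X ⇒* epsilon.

No nonterminal has an empty production or an RHS whose symbols are all nullable.

{ } (none)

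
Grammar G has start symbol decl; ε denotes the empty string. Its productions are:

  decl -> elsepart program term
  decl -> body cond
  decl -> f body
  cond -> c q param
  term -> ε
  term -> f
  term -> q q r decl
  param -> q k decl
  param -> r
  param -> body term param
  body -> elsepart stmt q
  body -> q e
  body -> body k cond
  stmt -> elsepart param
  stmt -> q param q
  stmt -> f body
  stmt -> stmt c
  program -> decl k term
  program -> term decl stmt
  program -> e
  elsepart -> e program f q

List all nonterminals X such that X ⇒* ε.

Directly nullable (have an ε-production): term.
No other nonterminal has a production whose RHS symbols are all nullable.

{ term }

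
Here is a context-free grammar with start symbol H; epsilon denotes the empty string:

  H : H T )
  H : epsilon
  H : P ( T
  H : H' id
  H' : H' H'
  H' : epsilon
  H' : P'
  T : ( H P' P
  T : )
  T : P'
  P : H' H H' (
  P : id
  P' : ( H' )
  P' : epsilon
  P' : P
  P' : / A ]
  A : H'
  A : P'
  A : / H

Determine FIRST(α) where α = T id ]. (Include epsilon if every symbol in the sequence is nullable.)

{ (, ), /, id }

Add FIRST(T)\{epsilon} = { (, ), /, id }; T is nullable, continue.
id is a terminal; add {id} and stop.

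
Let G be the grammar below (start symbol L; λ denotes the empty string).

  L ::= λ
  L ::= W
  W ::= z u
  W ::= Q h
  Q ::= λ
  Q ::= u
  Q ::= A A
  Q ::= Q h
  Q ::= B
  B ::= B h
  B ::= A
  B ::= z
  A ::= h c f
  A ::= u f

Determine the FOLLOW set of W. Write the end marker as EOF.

{ EOF }

In L ::= W: W is at the end, add FOLLOW(L) = { EOF }.
Union: FOLLOW(W) = { EOF }.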